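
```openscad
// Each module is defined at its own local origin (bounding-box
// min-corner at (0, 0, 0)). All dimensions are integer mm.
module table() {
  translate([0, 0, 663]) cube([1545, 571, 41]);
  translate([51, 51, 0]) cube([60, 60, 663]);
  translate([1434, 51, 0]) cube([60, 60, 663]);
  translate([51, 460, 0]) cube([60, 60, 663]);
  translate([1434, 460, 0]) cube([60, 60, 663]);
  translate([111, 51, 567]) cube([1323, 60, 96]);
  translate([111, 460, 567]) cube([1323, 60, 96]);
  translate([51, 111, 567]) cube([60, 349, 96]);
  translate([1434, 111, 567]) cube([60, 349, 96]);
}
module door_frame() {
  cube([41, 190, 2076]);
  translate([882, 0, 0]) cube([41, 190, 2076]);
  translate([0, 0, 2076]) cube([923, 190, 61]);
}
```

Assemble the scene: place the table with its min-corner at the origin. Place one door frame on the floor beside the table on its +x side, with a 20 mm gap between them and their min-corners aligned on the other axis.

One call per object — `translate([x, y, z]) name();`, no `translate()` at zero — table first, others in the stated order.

table();
translate([1565, 0, 0]) door_frame();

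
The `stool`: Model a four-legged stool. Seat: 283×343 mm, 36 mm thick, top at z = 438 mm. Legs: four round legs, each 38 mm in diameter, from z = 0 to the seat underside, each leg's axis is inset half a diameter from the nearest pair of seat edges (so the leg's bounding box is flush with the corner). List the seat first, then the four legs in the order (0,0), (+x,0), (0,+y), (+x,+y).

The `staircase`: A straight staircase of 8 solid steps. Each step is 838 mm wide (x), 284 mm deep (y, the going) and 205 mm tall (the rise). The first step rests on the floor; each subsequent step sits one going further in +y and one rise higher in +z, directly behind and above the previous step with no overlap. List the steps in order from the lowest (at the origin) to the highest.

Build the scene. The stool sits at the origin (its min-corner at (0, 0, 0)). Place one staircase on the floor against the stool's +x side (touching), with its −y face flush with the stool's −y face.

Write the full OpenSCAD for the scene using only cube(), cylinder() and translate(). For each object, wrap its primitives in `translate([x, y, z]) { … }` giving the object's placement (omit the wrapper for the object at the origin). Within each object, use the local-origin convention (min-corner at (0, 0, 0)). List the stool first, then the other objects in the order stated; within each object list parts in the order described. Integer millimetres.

translate([0, 0, 402]) cube([283, 343, 36]);
translate([19, 19, 0]) cylinder(h = 402, r = 19);
translate([264, 19, 0]) cylinder(h = 402, r = 19);
translate([19, 324, 0]) cylinder(h = 402, r = 19);
translate([264, 324, 0]) cylinder(h = 402, r = 19);
translate([283, 0, 0]) {
  cube([838, 284, 205]);
  translate([0, 284, 205]) cube([838, 284, 205]);
  translate([0, 568, 410]) cube([838, 284, 205]);
  translate([0, 852, 615]) cube([838, 284, 205]);
  translate([0, 1136, 820]) cube([838, 284, 205]);
  translate([0, 1420, 1025]) cube([838, 284, 205]);
  translate([0, 1704, 1230]) cube([838, 284, 205]);
  translate([0, 1988, 1435]) cube([838, 284, 205]);
}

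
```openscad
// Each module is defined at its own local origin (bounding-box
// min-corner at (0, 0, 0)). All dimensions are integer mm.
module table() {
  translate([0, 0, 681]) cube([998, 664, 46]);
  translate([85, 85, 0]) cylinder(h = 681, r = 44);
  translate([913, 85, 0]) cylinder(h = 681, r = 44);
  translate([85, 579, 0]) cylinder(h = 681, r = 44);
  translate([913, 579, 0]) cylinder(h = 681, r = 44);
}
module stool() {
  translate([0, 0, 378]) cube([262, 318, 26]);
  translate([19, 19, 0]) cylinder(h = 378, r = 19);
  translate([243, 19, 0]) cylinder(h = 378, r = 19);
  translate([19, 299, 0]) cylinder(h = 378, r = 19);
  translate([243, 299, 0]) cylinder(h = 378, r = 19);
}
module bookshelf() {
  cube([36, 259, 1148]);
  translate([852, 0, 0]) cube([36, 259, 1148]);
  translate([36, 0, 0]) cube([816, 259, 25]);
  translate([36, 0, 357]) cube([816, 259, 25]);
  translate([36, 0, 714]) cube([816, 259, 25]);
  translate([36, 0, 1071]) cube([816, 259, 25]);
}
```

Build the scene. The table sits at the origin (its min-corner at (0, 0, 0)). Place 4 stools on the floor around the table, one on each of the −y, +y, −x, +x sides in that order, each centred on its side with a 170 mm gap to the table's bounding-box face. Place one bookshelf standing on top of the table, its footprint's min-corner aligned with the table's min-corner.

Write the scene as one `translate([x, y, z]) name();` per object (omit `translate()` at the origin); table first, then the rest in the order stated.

table();
translate([368, -488, 0]) stool();
translate([368, 834, 0]) stool();
translate([-432, 173, 0]) stool();
translate([1168, 173, 0]) stool();
translate([0, 0, 727]) bookshelf();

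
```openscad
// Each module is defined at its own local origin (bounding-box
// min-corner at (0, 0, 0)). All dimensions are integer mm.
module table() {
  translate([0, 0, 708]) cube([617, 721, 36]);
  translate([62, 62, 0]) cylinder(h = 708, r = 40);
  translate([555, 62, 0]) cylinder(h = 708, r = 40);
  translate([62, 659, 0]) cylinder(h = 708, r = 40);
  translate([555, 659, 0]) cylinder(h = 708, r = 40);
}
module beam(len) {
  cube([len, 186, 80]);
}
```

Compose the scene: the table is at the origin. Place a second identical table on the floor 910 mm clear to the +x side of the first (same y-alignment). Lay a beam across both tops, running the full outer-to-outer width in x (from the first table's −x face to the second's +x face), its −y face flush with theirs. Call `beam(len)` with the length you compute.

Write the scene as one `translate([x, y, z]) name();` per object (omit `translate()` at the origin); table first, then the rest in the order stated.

table();
translate([1527, 0, 0]) table();
translate([0, 0, 744]) beam(2144);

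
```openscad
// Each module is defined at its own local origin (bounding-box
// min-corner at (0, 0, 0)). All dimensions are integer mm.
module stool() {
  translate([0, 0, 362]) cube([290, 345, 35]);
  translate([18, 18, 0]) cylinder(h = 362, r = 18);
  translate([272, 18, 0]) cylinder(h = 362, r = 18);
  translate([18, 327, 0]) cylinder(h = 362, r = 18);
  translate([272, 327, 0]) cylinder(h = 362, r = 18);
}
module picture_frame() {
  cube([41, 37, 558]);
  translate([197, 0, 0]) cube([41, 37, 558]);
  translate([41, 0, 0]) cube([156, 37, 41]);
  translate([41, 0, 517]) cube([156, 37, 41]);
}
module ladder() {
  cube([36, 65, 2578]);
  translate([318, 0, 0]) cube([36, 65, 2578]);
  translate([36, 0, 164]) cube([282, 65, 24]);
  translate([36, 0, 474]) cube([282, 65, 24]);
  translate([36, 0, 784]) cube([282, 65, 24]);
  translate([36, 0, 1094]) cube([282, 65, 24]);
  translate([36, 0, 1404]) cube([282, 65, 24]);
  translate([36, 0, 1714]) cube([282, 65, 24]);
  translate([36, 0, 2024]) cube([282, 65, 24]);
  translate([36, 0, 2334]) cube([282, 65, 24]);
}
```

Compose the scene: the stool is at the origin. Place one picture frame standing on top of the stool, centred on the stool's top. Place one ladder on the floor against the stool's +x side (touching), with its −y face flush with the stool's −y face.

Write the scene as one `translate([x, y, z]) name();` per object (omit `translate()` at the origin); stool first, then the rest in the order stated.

stool();
translate([26, 154, 397]) picture_frame();
translate([290, 0, 0]) ladder();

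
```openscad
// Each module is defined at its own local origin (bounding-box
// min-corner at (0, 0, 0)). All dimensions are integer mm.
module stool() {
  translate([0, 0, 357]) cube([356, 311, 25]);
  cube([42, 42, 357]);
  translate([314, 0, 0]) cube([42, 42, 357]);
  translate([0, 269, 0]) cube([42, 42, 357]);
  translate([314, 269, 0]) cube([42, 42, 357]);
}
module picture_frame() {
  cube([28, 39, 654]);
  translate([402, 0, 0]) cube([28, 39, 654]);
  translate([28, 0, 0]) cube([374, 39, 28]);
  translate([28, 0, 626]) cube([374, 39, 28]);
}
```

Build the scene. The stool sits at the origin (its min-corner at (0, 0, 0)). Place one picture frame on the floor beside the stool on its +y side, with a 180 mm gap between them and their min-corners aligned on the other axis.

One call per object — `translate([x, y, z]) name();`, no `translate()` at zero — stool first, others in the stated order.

stool();
translate([0, 491, 0]) picture_frame();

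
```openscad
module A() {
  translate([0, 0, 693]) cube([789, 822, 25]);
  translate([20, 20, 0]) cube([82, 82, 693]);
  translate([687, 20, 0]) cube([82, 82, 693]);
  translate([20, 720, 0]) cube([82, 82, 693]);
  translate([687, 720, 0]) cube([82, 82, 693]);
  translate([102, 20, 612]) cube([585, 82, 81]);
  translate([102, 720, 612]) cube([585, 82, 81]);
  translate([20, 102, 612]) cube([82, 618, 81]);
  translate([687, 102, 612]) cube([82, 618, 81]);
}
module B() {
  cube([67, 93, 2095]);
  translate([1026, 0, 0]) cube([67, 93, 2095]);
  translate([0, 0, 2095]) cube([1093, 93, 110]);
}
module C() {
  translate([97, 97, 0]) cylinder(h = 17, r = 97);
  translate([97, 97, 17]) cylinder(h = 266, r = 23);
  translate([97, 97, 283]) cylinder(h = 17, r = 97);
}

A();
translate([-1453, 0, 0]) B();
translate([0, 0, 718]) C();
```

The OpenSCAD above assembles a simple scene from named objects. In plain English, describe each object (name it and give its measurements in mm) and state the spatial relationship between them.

A is a table: top 789 mm (x) × 822 mm (y), 25 mm thick, upper face at z = 718 mm, on four 82×82 mm square legs, each inset 20 mm from the nearest pair of top edges, running from z = 0 to the bottom of the top. Four apron rails, 82 mm thick and 81 mm tall, run between adjacent legs with their top edges flush with the underside of the top and their outer faces flush with the legs' outer faces.

B is a rectangular door frame: two vertical jambs of 67×93 mm section, 2095 mm tall, with a clear opening 959 mm wide between their inner faces. A header 110 mm tall and 93 mm deep lies on top of the jambs and spans the full outside width.

C is a spool: two coaxial disc flanges of radius 97 mm and thickness 17 mm, joined by a core cylinder of radius 23 mm and height 266 mm. The lower flange rests on z = 0 and the three cylinders share a vertical axis.

The door frame is on the floor beside the table on its −x side. The spool is on top of the table.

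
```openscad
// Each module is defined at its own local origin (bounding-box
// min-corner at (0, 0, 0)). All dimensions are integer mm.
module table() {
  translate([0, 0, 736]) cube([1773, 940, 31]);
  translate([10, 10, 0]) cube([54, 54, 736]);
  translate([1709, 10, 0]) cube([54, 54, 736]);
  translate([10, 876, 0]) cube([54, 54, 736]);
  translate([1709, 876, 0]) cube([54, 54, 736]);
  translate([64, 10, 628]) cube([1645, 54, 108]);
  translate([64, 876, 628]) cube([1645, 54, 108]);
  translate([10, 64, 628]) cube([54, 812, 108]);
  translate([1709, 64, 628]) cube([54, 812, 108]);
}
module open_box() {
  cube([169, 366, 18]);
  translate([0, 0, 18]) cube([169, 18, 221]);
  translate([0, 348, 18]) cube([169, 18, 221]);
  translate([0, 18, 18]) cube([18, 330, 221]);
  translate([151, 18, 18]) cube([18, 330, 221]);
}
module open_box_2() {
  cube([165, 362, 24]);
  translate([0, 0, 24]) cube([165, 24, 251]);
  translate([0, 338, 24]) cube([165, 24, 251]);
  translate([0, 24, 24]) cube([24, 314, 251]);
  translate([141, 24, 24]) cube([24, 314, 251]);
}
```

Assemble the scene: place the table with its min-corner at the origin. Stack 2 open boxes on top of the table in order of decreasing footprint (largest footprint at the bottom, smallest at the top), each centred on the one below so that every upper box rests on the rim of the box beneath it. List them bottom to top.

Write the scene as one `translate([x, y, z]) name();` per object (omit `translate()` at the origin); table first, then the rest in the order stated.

table();
translate([802, 287, 767]) open_box();
translate([804, 289, 1006]) open_box_2();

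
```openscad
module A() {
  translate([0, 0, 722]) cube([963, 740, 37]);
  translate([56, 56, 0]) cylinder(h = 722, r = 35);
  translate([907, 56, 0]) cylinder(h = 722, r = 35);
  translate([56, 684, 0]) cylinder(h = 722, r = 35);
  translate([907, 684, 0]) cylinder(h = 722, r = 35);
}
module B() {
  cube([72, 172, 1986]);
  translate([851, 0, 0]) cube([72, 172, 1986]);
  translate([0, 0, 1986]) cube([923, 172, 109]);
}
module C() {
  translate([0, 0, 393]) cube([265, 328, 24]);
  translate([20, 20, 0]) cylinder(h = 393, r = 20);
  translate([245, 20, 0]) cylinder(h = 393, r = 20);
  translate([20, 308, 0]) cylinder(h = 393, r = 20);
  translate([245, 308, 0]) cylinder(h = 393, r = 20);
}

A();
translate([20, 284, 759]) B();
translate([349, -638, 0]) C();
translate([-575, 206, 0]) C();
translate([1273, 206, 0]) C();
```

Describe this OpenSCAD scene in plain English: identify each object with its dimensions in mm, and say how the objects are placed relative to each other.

A is a table with a 963×740 mm rectangular top, 37 mm thick, top surface at z = 759 mm, supported by four round legs of 70 mm diameter, each leg's bounding box inset 21 mm from the nearest pair of top edges, running from the floor.

B is a rectangular door frame: two vertical jambs of 72×172 mm section, 1986 mm tall, with a clear opening 779 mm wide between their inner faces. A header 109 mm tall and 172 mm deep lies on top of the jambs and spans the full outside width.

C is a four-legged stool. The seat is a 265×328×24 mm slab whose top surface is at z = 417 mm; four round legs, each 40 mm in diameter, run from the floor (z = 0) to the underside of the seat, each leg's axis is inset half a diameter from the nearest pair of seat edges (so the leg's bounding box is flush with the corner).

The door frame is on top of the table, centred. Three stools sit around the table at the −y, −x, +x sides.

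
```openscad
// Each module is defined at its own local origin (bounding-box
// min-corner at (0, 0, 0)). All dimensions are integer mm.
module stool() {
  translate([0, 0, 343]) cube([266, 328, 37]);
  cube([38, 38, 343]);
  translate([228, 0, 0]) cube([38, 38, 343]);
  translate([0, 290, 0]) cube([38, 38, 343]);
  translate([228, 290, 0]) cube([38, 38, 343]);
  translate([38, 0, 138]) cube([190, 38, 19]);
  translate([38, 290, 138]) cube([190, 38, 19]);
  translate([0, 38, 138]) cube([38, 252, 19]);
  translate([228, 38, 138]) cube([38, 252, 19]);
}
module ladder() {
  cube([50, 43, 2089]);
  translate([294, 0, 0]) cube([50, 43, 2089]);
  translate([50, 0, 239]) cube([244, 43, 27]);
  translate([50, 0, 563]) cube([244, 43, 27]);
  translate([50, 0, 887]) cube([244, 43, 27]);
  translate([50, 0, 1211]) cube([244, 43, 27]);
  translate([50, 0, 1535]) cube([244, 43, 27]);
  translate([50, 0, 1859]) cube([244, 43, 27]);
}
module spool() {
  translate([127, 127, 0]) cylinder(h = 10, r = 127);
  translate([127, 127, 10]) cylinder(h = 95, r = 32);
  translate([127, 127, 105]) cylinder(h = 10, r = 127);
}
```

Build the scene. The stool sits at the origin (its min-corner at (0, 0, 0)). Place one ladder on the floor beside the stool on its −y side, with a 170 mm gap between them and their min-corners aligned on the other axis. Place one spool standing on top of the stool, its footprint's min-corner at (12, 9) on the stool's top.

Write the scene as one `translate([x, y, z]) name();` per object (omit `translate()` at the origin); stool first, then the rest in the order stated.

stool();
translate([0, -213, 0]) ladder();
translate([12, 9, 380]) spool();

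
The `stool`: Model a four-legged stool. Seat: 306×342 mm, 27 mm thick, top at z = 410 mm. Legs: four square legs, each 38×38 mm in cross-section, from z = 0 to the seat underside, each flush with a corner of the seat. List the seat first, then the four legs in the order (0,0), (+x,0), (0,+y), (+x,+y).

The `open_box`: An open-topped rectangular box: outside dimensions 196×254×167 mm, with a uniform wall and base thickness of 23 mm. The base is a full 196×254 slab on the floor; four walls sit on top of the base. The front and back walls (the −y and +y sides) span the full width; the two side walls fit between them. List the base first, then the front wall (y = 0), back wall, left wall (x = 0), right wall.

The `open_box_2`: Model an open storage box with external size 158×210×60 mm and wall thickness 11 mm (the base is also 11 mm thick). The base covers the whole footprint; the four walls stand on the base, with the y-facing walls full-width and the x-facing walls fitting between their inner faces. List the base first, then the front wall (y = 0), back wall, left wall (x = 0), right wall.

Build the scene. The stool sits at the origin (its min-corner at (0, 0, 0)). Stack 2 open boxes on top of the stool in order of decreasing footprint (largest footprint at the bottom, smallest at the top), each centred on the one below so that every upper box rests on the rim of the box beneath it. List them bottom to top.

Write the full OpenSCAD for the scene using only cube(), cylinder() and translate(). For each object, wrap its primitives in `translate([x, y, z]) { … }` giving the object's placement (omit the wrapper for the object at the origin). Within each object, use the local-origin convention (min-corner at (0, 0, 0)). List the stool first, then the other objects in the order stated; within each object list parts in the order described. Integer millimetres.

translate([0, 0, 383]) cube([306, 342, 27]);
cube([38, 38, 383]);
translate([268, 0, 0]) cube([38, 38, 383]);
translate([0, 304, 0]) cube([38, 38, 383]);
translate([268, 304, 0]) cube([38, 38, 383]);
translate([55, 44, 410]) {
  cube([196, 254, 23]);
  translate([0, 0, 23]) cube([196, 23, 144]);
  translate([0, 231, 23]) cube([196, 23, 144]);
  translate([0, 23, 23]) cube([23, 208, 144]);
  translate([173, 23, 23]) cube([23, 208, 144]);
}
translate([74, 66, 577]) {
  cube([158, 210, 11]);
  translate([0, 0, 11]) cube([158, 11, 49]);
  translate([0, 199, 11]) cube([158, 11, 49]);
  translate([0, 11, 11]) cube([11, 188, 49]);
  translate([147, 11, 11]) cube([11, 188, 49]);
}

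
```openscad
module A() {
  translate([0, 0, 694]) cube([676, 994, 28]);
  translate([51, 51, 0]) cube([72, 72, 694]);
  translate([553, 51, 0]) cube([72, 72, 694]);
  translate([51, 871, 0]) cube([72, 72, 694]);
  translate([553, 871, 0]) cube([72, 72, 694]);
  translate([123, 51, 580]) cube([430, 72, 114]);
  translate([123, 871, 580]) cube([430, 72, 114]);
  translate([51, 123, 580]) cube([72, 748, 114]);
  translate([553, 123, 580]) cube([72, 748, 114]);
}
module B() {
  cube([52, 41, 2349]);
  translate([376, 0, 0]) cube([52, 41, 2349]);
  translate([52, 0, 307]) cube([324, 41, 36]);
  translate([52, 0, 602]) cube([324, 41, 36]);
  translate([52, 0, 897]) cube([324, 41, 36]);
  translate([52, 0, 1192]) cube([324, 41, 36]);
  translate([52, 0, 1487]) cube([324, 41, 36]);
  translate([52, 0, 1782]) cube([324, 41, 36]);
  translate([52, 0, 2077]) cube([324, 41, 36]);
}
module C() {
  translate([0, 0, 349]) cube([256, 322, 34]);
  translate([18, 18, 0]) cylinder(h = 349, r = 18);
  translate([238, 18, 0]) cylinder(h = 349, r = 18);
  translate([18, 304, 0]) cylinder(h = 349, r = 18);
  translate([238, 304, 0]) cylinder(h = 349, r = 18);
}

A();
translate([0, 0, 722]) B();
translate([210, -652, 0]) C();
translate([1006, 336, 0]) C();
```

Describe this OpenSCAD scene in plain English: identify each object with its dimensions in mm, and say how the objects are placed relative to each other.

A is a table with a 676×994 mm rectangular top, 28 mm thick, top surface at z = 722 mm, supported by four 72×72 mm square legs, each inset 51 mm from the nearest pair of top edges, running from the floor. Four apron rails, 72 mm thick and 114 mm tall, run between adjacent legs with their top edges flush with the underside of the top and their outer faces flush with the legs' outer faces.

B is a wooden ladder with two side rails of 52×41 mm section and 2349 mm height, set 428 mm apart overall. Between them run 7 rectangular rungs (41 mm deep, 36 mm thick), front faces flush with the rails' −y face. The bottom of the first rung is 307 mm above the floor and each subsequent rung is 295 mm higher than the one below.

C is a simple wooden stool: a rectangular seat 256 mm (x) by 322 mm (y), 34 mm thick, top face at z = 383 mm, on four round legs, each 36 mm in diameter. The legs rest on z = 0, each leg's axis is inset half a diameter from the nearest pair of seat edges (so the leg's bounding box is flush with the corner).

The ladder is on top of the table. Two stools sit around the table at the −y, +x sides.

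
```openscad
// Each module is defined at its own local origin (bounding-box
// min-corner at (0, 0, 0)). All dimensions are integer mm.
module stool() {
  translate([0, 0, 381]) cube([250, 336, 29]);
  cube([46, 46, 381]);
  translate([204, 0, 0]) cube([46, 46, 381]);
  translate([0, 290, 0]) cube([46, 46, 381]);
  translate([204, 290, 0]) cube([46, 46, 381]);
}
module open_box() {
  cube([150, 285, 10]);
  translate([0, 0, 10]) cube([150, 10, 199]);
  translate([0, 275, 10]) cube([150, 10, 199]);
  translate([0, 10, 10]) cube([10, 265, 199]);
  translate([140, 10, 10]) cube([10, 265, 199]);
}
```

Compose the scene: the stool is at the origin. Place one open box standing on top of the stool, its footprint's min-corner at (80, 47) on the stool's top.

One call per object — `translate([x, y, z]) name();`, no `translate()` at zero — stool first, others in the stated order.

stool();
translate([80, 47, 410]) open_box();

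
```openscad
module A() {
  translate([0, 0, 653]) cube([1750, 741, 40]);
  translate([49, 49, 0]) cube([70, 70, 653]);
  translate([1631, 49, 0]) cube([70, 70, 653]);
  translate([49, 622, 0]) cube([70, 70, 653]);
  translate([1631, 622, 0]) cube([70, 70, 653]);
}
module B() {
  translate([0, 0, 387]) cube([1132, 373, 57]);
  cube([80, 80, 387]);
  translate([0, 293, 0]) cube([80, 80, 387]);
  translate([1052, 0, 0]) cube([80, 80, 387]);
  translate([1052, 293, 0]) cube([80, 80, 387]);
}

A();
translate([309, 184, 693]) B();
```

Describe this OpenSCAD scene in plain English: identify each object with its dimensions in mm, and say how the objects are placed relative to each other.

A is a table: top 1750 mm (x) × 741 mm (y), 40 mm thick, upper face at z = 693 mm, on four 70×70 mm square legs, each inset 49 mm from the nearest pair of top edges, running from z = 0 to the bottom of the top.

B is a long wooden bench with a 1132 mm (x) × 373 mm (y) seat, 57 mm thick, its top surface 444 mm above the floor. Four 80 mm square legs at the seat corners, flush with the edges, run from z = 0 to the seat underside.

The bench is on top of the table, centred.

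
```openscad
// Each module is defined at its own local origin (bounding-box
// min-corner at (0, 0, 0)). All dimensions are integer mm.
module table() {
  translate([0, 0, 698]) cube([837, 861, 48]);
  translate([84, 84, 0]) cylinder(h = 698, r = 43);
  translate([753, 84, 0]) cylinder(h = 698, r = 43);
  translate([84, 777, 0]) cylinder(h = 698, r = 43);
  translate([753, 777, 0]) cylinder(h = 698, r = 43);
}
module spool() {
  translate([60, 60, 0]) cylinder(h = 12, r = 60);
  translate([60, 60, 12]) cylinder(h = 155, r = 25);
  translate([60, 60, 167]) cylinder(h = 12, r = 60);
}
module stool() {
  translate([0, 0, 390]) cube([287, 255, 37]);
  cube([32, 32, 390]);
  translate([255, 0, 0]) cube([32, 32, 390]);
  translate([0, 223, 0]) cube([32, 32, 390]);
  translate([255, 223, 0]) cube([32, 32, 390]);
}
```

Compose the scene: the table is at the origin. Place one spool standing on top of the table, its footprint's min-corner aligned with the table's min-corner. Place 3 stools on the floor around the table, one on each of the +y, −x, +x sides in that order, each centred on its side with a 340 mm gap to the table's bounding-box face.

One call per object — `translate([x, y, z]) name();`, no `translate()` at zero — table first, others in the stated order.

table();
translate([0, 0, 746]) spool();
translate([275, 1201, 0]) stool();
translate([-627, 303, 0]) stool();
translate([1177, 303, 0]) stool();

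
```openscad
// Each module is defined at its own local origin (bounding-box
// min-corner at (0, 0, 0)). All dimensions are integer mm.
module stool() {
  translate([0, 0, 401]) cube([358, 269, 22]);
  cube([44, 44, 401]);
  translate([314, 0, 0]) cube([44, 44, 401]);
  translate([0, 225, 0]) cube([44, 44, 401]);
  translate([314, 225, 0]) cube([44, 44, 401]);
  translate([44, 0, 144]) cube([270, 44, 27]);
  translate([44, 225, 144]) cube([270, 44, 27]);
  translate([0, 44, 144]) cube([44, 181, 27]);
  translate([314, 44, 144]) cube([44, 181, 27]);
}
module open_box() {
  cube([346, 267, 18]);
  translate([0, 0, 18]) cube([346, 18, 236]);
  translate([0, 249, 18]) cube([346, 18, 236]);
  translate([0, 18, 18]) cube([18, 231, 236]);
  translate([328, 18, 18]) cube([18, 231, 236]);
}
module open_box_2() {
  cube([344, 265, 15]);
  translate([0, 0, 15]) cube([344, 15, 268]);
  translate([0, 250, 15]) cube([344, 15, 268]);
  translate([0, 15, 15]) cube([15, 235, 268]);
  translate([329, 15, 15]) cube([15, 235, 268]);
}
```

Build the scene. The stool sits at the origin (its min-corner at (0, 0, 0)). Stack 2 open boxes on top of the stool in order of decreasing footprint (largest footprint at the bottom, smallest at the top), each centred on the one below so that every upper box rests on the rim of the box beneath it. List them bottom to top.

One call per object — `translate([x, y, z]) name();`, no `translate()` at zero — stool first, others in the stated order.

stool();
translate([6, 1, 423]) open_box();
translate([7, 2, 677]) open_box_2();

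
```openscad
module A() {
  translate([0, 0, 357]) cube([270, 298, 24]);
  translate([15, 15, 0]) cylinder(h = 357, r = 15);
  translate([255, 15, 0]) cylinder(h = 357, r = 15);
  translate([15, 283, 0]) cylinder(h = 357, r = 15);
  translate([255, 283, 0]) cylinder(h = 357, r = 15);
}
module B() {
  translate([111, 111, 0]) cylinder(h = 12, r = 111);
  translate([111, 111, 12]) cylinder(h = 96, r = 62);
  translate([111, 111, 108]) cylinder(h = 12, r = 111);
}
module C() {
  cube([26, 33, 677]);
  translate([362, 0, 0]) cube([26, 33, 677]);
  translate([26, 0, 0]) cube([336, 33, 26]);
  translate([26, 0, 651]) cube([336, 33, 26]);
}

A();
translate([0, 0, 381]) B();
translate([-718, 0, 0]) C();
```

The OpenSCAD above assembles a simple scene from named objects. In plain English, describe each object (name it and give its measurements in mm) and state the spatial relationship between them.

A is a simple wooden stool: a rectangular seat 270 mm (x) by 298 mm (y), 24 mm thick, top face at z = 381 mm, on four round legs, each 30 mm in diameter. The legs rest on z = 0, each leg's axis is inset half a diameter from the nearest pair of seat edges (so the leg's bounding box is flush with the corner).

B is a spool: two coaxial disc flanges of radius 111 mm and thickness 12 mm, joined by a core cylinder of radius 62 mm and height 96 mm. The lower flange rests on z = 0 and the three cylinders share a vertical axis.

C is a picture frame with a 336×625 mm rectangular opening (x by z) and a uniform 26 mm border on every side. Frame depth is 33 mm along y. It is built from two vertical stiles running the full outside height and two horizontal rails spanning the gap between the stiles.

The spool is on top of the stool. The picture frame is on the floor beside the stool on its −x side.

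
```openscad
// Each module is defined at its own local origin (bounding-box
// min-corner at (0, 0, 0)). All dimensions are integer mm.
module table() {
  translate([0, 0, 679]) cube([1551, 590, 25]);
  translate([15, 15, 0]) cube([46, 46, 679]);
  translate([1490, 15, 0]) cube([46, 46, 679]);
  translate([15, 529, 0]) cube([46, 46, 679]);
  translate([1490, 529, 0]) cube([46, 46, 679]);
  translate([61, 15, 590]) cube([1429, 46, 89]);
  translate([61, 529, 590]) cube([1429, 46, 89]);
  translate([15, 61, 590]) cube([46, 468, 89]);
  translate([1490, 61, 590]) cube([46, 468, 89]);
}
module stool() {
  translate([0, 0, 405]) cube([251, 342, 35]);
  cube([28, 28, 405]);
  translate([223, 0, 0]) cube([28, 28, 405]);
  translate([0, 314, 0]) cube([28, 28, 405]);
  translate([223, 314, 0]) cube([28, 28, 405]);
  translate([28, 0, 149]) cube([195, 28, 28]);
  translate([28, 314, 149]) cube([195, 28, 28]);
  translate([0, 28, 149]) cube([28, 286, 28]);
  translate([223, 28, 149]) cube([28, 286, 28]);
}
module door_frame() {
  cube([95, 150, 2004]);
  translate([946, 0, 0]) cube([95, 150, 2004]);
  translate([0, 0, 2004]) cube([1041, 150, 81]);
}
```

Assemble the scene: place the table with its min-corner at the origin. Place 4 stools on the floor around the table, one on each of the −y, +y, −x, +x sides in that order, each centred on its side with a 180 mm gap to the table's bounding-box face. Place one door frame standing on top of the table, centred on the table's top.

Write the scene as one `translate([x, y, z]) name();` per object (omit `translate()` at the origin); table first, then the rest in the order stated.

table();
translate([650, -522, 0]) stool();
translate([650, 770, 0]) stool();
translate([-431, 124, 0]) stool();
translate([1731, 124, 0]) stool();
translate([255, 220, 704]) door_frame();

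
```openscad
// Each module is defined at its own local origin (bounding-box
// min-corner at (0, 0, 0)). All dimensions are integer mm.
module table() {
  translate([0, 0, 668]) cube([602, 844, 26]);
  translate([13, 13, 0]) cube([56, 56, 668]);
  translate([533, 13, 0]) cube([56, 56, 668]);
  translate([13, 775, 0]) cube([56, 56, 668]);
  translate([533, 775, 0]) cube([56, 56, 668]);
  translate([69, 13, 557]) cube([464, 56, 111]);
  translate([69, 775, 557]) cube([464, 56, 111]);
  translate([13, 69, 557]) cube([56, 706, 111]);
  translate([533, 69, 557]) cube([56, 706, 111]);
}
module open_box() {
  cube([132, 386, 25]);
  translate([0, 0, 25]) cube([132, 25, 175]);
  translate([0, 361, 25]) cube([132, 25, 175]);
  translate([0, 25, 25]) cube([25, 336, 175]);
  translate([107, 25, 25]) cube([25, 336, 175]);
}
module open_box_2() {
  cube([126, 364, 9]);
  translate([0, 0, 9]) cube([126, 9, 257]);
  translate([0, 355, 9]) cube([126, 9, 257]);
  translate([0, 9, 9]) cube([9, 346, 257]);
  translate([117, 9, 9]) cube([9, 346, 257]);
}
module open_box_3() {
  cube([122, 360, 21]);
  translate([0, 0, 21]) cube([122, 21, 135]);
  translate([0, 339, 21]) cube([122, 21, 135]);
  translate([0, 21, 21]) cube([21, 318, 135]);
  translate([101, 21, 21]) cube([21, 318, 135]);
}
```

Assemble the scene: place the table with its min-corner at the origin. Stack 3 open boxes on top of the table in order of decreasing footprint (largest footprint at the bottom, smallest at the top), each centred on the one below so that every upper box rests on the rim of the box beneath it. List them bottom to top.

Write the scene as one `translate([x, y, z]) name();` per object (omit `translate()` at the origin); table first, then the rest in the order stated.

table();
translate([235, 229, 694]) open_box();
translate([238, 240, 894]) open_box_2();
translate([240, 242, 1160]) open_box_3();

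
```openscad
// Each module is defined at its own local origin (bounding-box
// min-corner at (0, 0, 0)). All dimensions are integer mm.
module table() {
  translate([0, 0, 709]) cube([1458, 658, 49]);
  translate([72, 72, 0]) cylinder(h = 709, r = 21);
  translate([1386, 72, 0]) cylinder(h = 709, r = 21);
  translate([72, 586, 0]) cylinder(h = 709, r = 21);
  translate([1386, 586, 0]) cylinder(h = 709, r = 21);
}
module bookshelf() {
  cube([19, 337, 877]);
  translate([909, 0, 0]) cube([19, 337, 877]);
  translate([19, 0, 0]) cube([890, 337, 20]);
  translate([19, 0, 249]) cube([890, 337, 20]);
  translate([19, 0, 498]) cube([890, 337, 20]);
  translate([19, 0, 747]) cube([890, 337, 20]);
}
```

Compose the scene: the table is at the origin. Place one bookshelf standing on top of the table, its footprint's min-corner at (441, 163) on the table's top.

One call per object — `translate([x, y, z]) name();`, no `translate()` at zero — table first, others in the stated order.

table();
translate([441, 163, 758]) bookshelf();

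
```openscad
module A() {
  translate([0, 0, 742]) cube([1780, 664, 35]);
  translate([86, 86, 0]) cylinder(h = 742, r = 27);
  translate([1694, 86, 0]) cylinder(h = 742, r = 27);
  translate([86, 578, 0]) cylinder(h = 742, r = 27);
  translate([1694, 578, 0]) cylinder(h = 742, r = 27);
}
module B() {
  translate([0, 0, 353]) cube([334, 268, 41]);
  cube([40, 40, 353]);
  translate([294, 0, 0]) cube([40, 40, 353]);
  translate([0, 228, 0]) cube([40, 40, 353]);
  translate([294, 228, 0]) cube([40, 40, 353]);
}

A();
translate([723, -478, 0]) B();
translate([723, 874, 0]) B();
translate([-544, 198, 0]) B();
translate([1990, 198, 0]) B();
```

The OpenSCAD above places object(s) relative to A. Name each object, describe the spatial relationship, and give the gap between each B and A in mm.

A is a table. B is a stool. Four stools sit around the table at the −y, +y, −x, +x sides. The gap between each stool and the table is 210 mm.

Each stool's nearest face is 210 mm from the table's bounding box.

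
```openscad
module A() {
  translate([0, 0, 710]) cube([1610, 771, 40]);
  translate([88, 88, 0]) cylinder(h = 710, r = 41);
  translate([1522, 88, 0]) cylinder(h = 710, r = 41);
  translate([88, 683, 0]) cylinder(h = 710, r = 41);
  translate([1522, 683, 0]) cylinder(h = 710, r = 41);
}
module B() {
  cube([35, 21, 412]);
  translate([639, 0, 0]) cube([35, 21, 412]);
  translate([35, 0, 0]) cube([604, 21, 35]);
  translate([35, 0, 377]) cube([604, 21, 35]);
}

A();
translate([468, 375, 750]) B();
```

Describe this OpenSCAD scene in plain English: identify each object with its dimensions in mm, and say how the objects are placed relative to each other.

A is a table: top 1610 mm (x) × 771 mm (y), 40 mm thick, upper face at z = 750 mm, on four round legs of 82 mm diameter, each leg's bounding box inset 47 mm from the nearest pair of top edges, running from z = 0 to the bottom of the top.

B is a picture frame with a 604×342 mm rectangular opening (x by z) and a uniform 35 mm border on every side. Frame depth is 21 mm along y. It is built from two vertical stiles running the full outside height and two horizontal rails spanning the gap between the stiles.

The picture frame is on top of the table, centred.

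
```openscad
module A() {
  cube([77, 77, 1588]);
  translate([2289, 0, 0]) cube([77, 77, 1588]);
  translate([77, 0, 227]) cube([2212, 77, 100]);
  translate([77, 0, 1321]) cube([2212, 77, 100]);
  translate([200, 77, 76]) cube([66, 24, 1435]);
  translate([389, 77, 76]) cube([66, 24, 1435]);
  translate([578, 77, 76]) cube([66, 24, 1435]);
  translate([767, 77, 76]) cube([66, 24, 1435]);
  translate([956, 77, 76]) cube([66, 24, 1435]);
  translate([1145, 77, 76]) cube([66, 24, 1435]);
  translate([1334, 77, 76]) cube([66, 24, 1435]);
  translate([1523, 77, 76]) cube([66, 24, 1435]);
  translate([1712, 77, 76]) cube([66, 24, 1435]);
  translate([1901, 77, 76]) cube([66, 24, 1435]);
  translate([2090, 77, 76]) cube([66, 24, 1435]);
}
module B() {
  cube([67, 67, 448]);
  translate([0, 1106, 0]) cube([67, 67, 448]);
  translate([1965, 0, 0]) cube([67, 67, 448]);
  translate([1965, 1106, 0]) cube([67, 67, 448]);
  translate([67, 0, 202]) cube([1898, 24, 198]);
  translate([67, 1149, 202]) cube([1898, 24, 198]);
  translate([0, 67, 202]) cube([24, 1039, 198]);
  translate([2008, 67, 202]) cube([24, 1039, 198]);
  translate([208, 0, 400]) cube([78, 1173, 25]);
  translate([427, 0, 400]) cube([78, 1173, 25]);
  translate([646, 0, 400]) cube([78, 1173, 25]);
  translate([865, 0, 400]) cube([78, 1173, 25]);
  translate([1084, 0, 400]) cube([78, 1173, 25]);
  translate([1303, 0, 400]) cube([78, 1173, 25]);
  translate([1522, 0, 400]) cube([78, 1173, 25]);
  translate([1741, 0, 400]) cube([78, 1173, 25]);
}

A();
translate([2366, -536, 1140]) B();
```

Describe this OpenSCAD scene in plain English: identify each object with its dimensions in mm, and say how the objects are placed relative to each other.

A is a fence section. Two 77×77 mm posts, 1588 mm tall, stand on the floor with a clear span of 2212 mm between their inner faces. Two horizontal rails of 77×100 mm section span the gap between the posts with their undersides at z = 227 mm and z = 1321 mm, flush with the posts' −y face. 11 pickets, each 66 mm wide, 24 mm thick and 1435 mm tall, are fixed to the +y face of the rails with their bottoms at z = 76 mm, evenly spaced across the span with equal gaps (rounded down to the nearest mm) at the −x end and between each pair — any rounding remainder accumulates at the +x end.

B is a bed frame 2032 mm long (x) by 1173 mm wide (y). Four 67×67 mm corner posts, 448 mm tall, at the corners of the footprint. Four rails of 24 mm thickness and 198 mm height run between adjacent posts with their undersides at z = 202 mm, their outer faces flush with the outside of the frame (the two x-running rails run between the posts' inner faces; the two y-running rails run between the posts' inner faces). 8 slats, each 78 mm wide (x) and 25 mm thick, lie across the top of the two x-running rails, running the full 1173 mm width of the frame in y; the slats are evenly spaced along x between the inner faces of the end posts with equal gaps (rounded down to the nearest mm) at the −x end and between each pair — any rounding remainder accumulates at the +x end.

The bed frame is beside the fence section with their tops flush at z = 1588.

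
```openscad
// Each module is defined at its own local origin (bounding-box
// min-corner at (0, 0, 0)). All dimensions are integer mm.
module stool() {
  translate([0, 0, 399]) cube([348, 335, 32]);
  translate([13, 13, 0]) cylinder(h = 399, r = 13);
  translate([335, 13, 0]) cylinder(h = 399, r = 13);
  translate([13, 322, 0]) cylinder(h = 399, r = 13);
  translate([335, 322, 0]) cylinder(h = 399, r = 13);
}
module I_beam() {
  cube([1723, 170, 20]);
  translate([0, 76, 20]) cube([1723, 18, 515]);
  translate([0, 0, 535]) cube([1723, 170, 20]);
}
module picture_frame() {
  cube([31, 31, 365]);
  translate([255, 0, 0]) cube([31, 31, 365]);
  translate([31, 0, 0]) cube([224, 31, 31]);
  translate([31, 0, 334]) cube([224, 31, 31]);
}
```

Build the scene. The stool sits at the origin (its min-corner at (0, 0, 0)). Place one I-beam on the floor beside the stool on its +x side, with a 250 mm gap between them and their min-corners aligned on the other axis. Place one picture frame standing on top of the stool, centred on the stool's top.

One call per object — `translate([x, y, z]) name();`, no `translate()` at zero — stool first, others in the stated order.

stool();
translate([598, 0, 0]) I_beam();
translate([31, 152, 431]) picture_frame();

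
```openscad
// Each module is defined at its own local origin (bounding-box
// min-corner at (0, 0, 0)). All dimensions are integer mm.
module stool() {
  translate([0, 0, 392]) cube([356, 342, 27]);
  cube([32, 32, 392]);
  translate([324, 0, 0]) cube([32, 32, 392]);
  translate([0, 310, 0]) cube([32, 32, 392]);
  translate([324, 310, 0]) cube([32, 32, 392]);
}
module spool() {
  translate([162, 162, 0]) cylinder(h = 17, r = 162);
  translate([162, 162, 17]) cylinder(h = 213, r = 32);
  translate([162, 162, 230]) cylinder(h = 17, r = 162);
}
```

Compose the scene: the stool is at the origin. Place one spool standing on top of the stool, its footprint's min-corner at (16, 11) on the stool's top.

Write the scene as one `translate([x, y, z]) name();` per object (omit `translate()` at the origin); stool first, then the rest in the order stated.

stool();
translate([16, 11, 419]) spool();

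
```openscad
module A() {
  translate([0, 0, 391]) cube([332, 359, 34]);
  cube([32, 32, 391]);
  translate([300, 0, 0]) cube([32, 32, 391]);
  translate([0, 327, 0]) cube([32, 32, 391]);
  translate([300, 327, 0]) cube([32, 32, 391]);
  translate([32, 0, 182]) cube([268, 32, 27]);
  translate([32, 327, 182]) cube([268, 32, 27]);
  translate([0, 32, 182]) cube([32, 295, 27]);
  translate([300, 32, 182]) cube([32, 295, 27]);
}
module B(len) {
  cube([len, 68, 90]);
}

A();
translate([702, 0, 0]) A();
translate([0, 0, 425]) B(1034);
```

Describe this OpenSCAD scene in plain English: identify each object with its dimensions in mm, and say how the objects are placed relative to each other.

A is a simple wooden stool: a rectangular seat 332 mm (x) by 359 mm (y), 34 mm thick, top face at z = 425 mm, on four square legs, each 32×32 mm in cross-section. The legs rest on z = 0, each flush with a corner of the seat. Four stretchers, 32 mm wide and 27 mm tall, connect adjacent legs with their undersides at z = 182 mm, each running between the inner faces of the legs it joins and aligned with the legs' outer faces on the other axis.

B is a rectangular beam 1034 mm long (x), 68 mm deep (y), 90 mm thick (z).

The beam spans the tops of two stools placed 370 mm apart, resting at z = 425 mm.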